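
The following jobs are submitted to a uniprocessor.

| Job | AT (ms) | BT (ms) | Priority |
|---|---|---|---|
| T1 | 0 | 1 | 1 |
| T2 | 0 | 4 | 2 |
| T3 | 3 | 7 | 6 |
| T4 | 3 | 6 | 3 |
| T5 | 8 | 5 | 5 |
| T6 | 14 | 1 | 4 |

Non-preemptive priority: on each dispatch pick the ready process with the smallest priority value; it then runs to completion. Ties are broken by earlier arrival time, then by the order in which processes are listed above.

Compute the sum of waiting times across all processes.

Timeline: | T1 0-1 | T2 1-5 | T4 5-11 | T5 11-16 | T6 16-17 | T3 17-24 |
Completion: T1=1  T2=5  T3=24  T4=11  T5=16  T6=17
Waiting = turnaround − burst: T1=0, T2=1, T3=14, T4=2, T5=3, T6=2
Total waiting = 0 + 1 + 14 + 2 + 3 + 2 = 22

22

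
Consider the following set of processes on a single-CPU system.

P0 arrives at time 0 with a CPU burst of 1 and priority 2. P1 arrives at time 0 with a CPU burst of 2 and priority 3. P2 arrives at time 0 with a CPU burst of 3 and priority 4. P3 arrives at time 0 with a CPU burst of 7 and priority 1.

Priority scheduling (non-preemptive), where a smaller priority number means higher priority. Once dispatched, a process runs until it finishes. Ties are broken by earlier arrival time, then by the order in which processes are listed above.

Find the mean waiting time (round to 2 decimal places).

Gantt: | P3 0-7 | P0 7-8 | P1 8-10 | P2 10-13 |
Completion: P0=8  P1=10  P2=13  P3=7
Turnaround (C−A): P0=8  P1=10  P2=13  P3=7
Waiting times: P0=7, P1=8, P2=10, P3=0
Average waiting = (7+8+10+0) / 4 = 25/4 = 6.25

6.25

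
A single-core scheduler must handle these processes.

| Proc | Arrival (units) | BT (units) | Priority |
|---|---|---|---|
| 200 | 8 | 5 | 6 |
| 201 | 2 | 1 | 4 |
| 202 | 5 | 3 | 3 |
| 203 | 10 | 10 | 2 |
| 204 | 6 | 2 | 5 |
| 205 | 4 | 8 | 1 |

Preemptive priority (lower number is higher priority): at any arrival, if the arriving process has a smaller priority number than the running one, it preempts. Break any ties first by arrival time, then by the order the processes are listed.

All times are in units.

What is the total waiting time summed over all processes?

57

Gantt: | idle 0-2 | 201 2-3 | idle 3-4 | 205 4-12 | 203 12-22 | 202 22-25 | 204 25-27 | 200 27-32 |
Completion: 200=32  201=3  202=25  203=22  204=27  205=12
Waiting = turnaround − burst: 200=19, 201=0, 202=17, 203=2, 204=19, 205=0
Total waiting = 19 + 0 + 17 + 2 + 19 + 0 = 57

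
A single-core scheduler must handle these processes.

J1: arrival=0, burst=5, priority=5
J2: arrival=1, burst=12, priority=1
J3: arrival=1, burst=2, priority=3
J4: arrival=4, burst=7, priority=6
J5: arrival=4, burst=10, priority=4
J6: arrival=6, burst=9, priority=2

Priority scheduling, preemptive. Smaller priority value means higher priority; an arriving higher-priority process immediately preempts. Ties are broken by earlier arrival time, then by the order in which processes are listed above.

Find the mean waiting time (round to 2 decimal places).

Gantt: | J1 0-1 | J2 1-13 | J6 13-22 | J3 22-24 | J5 24-34 | J1 34-38 | J4 38-45 |
Completion: J1=38  J2=13  J3=24  J4=45  J5=34  J6=22
Turnaround (C−A): J1=38  J2=12  J3=23  J4=41  J5=30  J6=16
Waiting times: J1=33, J2=0, J3=21, J4=34, J5=20, J6=7
Average waiting = (33+0+21+34+20+7) / 6 = 115/6 = 19.17

19.17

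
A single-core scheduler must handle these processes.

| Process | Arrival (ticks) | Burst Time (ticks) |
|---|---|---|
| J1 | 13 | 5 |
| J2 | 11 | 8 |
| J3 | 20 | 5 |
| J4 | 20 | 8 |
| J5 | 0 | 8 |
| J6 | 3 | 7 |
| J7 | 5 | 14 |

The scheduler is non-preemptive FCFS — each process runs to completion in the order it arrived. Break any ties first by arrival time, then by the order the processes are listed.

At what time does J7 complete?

Schedule: | J5 0-8 | J6 8-15 | J7 15-29 | J2 29-37 | J1 37-42 | J3 42-47 | J4 47-55 |
Completion: J1=42  J2=37  J3=47  J4=55  J5=8  J6=15  J7=29
Turnaround (C−A): J1=29  J2=26  J3=27  J4=35  J5=8  J6=12  J7=24

29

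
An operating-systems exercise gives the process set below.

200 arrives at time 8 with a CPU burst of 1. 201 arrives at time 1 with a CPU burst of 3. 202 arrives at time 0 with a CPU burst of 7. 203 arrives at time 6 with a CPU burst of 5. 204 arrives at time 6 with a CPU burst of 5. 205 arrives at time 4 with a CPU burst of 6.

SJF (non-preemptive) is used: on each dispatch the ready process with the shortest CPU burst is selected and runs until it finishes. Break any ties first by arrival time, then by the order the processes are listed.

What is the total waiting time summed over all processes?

40

Timeline: | 202 0-7 | 201 7-10 | 200 10-11 | 203 11-16 | 204 16-21 | 205 21-27 |
Completion: 200=11  201=10  202=7  203=16  204=21  205=27
Waiting = turnaround − burst: 200=2, 201=6, 202=0, 203=5, 204=10, 205=17
Total waiting = 2 + 6 + 0 + 5 + 10 + 17 = 40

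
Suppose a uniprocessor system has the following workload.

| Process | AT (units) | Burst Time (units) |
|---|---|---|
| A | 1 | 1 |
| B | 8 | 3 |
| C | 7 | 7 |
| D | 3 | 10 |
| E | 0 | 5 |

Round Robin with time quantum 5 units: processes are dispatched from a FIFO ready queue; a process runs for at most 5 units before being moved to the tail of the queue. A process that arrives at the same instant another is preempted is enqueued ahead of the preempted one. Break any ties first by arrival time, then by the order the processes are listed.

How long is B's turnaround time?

11

Timeline: | E 0-5 | A 5-6 | D 6-11 | C 11-16 | B 16-19 | D 19-24 | C 24-26 |
Completion: A=6  B=19  C=26  D=24  E=5
Turnaround (C−A): A=5  B=11  C=19  D=21  E=5
Turnaround(B) = completion − arrival = 19 − 8 = 11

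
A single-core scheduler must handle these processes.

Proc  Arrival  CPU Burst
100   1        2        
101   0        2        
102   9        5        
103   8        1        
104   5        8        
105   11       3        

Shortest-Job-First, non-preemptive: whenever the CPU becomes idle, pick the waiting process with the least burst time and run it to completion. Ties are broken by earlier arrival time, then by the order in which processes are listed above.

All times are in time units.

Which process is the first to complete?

Timeline: | 101 0-2 | 100 2-4 | idle 4-5 | 104 5-13 | 103 13-14 | 105 14-17 | 102 17-22 |
Completion: 100=4  101=2  102=22  103=14  104=13  105=17
Turnaround (C−A): 100=3  101=2  102=13  103=6  104=8  105=6
Finish order: 101 → 100 → 104 → 103 → 105 → 102

101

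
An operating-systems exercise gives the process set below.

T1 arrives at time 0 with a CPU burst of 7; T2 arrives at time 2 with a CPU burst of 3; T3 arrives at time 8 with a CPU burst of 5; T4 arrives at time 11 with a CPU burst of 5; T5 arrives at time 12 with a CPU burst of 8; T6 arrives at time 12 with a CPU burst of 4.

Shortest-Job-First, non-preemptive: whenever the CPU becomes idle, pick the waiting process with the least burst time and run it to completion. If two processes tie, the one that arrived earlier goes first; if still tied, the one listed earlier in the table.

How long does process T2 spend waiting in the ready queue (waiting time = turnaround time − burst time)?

5

Gantt: | T1 0-7 | T2 7-10 | T3 10-15 | T6 15-19 | T4 19-24 | T5 24-32 |
Completion: T1=7  T2=10  T3=15  T4=24  T5=32  T6=19
Turnaround (C−A): T1=7  T2=8  T3=7  T4=13  T5=20  T6=7
Waiting(T2) = turnaround − burst = 8 − 3 = 5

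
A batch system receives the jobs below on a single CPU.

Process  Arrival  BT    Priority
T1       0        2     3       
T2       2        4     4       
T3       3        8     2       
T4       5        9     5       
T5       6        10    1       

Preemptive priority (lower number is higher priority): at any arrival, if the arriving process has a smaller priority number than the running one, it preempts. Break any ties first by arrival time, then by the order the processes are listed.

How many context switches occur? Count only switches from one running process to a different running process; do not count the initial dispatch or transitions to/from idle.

Timeline: | T1 0-2 | T2 2-3 | T3 3-6 | T5 6-16 | T3 16-21 | T2 21-24 | T4 24-33 |
Completion: T1=2  T2=24  T3=21  T4=33  T5=16

6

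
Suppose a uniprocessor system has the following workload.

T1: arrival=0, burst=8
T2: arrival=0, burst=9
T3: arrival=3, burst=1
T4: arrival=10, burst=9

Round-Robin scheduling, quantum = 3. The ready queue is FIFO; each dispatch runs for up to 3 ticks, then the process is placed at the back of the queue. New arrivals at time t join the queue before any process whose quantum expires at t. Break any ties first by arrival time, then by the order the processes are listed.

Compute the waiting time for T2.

12

Gantt: | T1 0-3 | T2 3-6 | T3 6-7 | T1 7-10 | T2 10-13 | T4 13-16 | T1 16-18 | T2 18-21 | T4 21-27 |
Completion: T1=18  T2=21  T3=7  T4=27
Waiting(T2) = turnaround − burst = 21 − 9 = 12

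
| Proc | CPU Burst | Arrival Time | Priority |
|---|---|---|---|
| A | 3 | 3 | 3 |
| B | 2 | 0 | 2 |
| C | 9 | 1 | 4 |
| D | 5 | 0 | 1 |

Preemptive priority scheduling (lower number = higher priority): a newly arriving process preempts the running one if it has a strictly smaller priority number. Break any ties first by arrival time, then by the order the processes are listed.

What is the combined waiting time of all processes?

Timeline: | D 0-5 | B 5-7 | A 7-10 | C 10-19 |
Completion: A=10  B=7  C=19  D=5
Turnaround (C−A): A=7  B=7  C=18  D=5
Waiting = turnaround − burst: A=4, B=5, C=9, D=0
Total waiting = 4 + 5 + 9 + 0 = 18

18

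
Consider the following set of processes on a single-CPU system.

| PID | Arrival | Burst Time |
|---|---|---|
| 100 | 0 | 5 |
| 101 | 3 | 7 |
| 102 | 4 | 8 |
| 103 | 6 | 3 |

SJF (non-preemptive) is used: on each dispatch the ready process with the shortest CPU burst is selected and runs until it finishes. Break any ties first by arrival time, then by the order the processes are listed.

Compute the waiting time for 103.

6

Timeline: | 100 0-5 | 101 5-12 | 103 12-15 | 102 15-23 |
Completion: 100=5  101=12  102=23  103=15
Turnaround (C−A): 100=5  101=9  102=19  103=9
Waiting(103) = turnaround − burst = 9 − 3 = 6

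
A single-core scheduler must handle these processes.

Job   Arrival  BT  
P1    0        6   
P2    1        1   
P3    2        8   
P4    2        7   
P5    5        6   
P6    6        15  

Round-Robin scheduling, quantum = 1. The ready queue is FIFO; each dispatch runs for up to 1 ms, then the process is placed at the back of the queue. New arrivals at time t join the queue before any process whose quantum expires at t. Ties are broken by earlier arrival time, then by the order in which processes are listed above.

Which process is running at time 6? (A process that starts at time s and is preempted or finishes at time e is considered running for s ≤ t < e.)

P3

Gantt: | P1 0-1 | P2 1-2 | P1 2-3 | P3 3-4 | P4 4-5 | P1 5-6 | P3 6-7 | P5 7-8 | P4 8-9 | P6 9-10 | P1 10-11 | P3 11-12 | P5 12-13 | P4 13-14 | P6 14-15 | P1 15-16 | P3 16-17 | P5 17-18 | P4 18-19 | P6 19-20 | P1 20-21 | P3 21-22 | P5 22-23 | P4 23-24 | P6 24-25 | P3 25-26 | P5 26-27 | P4 27-28 | P6 28-29 | P3 29-30 | P5 30-31 | P4 31-32 | P6 32-33 | P3 33-34 | P6 34-43 |
Completion: P1=21  P2=2  P3=34  P4=32  P5=31  P6=43
Turnaround (C−A): P1=21  P2=1  P3=32  P4=30  P5=26  P6=37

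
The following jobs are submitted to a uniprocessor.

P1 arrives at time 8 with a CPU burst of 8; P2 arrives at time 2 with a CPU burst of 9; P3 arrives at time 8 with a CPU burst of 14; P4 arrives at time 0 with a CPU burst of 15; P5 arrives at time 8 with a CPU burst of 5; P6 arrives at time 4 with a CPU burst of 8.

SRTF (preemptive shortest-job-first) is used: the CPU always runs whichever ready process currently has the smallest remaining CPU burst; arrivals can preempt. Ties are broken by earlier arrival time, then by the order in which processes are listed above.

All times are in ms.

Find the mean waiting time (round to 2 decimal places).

Schedule: | P4 0-2 | P2 2-11 | P5 11-16 | P6 16-24 | P1 24-32 | P4 32-45 | P3 45-59 |
Completion: P1=32  P2=11  P3=59  P4=45  P5=16  P6=24
Waiting times: P1=16, P2=0, P3=37, P4=30, P5=3, P6=12
Average waiting = (16+0+37+30+3+12) / 6 = 98/6 = 16.33

16.33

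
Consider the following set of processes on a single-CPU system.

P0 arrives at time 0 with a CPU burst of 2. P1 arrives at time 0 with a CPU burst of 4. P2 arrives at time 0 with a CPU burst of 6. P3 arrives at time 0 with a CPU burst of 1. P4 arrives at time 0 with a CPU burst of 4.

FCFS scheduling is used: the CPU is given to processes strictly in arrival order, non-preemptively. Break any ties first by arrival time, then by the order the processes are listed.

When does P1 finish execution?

6

Timeline: | P0 0-2 | P1 2-6 | P2 6-12 | P3 12-13 | P4 13-17 |
Completion: P0=2  P1=6  P2=12  P3=13  P4=17
Turnaround (C−A): P0=2  P1=6  P2=12  P3=13  P4=17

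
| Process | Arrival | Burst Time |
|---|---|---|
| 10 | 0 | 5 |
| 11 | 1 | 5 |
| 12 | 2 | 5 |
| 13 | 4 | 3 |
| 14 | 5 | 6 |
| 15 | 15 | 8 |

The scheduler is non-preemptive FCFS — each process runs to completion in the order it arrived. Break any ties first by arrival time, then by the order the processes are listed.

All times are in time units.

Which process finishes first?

10

Timeline: | 10 0-5 | 11 5-10 | 12 10-15 | 13 15-18 | 14 18-24 | 15 24-32 |
Completion: 10=5  11=10  12=15  13=18  14=24  15=32
Turnaround (C−A): 10=5  11=9  12=13  13=14  14=19  15=17
Finish order: 10 → 11 → 12 → 13 → 14 → 15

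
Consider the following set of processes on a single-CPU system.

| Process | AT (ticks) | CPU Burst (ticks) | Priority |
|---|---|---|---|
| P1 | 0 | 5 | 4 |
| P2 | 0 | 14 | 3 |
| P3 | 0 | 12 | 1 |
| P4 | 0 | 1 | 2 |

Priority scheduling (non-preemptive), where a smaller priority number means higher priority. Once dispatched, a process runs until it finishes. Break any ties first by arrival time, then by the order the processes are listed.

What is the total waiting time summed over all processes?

52

Timeline: | P3 0-12 | P4 12-13 | P2 13-27 | P1 27-32 |
Completion: P1=32  P2=27  P3=12  P4=13
Waiting = turnaround − burst: P1=27, P2=13, P3=0, P4=12
Total waiting = 27 + 13 + 0 + 12 = 52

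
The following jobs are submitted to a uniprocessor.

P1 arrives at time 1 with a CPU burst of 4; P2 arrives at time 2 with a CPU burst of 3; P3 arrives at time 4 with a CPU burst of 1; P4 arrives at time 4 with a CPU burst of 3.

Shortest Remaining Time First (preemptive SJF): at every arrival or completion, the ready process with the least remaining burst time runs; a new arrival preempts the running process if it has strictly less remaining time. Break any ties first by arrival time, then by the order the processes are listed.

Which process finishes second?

P3

Schedule: | idle 0-1 | P1 1-5 | P3 5-6 | P2 6-9 | P4 9-12 |
Completion: P1=5  P2=9  P3=6  P4=12
Turnaround (C−A): P1=4  P2=7  P3=2  P4=8
Finish order: P1 → P3 → P2 → P4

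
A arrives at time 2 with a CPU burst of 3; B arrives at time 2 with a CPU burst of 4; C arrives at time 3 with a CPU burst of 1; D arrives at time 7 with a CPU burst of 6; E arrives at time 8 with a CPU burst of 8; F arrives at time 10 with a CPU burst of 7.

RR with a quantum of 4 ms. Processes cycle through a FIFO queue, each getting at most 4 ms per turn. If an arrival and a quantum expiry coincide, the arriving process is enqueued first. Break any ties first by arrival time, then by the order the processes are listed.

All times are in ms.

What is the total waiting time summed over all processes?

46

Gantt: | idle 0-2 | A 2-5 | B 5-9 | C 9-10 | D 10-14 | E 14-18 | F 18-22 | D 22-24 | E 24-28 | F 28-31 |
Completion: A=5  B=9  C=10  D=24  E=28  F=31
Waiting = turnaround − burst: A=0, B=3, C=6, D=11, E=12, F=14
Total waiting = 0 + 3 + 6 + 11 + 12 + 14 = 46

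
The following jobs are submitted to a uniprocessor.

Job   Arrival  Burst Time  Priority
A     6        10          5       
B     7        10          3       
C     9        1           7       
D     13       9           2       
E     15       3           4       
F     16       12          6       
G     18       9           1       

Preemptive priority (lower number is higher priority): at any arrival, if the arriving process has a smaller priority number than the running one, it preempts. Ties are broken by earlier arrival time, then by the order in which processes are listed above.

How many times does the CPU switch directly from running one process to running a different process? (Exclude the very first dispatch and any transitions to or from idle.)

9

Gantt: | idle 0-6 | A 6-7 | B 7-13 | D 13-18 | G 18-27 | D 27-31 | B 31-35 | E 35-38 | A 38-47 | F 47-59 | C 59-60 |
Completion: A=47  B=35  C=60  D=31  E=38  F=59  G=27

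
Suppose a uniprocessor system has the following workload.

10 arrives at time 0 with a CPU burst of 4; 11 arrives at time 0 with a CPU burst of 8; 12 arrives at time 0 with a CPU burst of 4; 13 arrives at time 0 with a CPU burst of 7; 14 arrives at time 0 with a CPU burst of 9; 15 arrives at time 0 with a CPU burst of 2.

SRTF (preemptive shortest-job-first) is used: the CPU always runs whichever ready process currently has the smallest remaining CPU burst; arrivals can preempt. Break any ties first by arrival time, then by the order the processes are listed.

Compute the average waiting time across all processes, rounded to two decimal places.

10.00

Timeline: | 15 0-2 | 10 2-6 | 12 6-10 | 13 10-17 | 11 17-25 | 14 25-34 |
Completion: 10=6  11=25  12=10  13=17  14=34  15=2
Turnaround (C−A): 10=6  11=25  12=10  13=17  14=34  15=2
Waiting times: 10=2, 11=17, 12=6, 13=10, 14=25, 15=0
Average waiting = (2+17+6+10+25+0) / 6 = 60/6 = 10.00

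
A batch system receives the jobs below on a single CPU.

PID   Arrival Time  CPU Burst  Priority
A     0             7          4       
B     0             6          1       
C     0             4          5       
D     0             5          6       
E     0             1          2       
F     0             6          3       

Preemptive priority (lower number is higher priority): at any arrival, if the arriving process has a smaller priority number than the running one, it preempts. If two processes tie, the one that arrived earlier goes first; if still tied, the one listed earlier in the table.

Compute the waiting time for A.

13

Schedule: | B 0-6 | E 6-7 | F 7-13 | A 13-20 | C 20-24 | D 24-29 |
Completion: A=20  B=6  C=24  D=29  E=7  F=13
Turnaround (C−A): A=20  B=6  C=24  D=29  E=7  F=13
Waiting(A) = turnaround − burst = 20 − 7 = 13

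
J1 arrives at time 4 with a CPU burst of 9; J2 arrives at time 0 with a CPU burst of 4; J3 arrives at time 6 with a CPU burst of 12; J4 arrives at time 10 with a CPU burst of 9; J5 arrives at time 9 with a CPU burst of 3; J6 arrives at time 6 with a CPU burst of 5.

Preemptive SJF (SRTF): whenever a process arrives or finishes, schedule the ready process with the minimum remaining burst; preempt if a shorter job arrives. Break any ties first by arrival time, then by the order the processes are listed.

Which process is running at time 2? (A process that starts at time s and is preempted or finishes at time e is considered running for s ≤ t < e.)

J2

Timeline: | J2 0-4 | J1 4-6 | J6 6-11 | J5 11-14 | J1 14-21 | J4 21-30 | J3 30-42 |
Completion: J1=21  J2=4  J3=42  J4=30  J5=14  J6=11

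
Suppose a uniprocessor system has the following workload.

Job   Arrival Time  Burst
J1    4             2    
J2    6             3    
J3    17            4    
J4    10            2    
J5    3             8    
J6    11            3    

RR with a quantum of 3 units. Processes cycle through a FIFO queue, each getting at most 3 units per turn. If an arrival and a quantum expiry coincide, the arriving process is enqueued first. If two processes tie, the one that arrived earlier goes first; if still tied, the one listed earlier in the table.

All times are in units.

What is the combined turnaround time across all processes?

49

Schedule: | idle 0-3 | J5 3-6 | J1 6-8 | J2 8-11 | J5 11-14 | J4 14-16 | J6 16-19 | J5 19-21 | J3 21-25 |
Completion: J1=8  J2=11  J3=25  J4=16  J5=21  J6=19
Turnaround (C−A): J1=4  J2=5  J3=8  J4=6  J5=18  J6=8
Turnaround = completion − arrival: J1=4, J2=5, J3=8, J4=6, J5=18, J6=8
Total turnaround = 4 + 5 + 8 + 6 + 18 + 8 = 49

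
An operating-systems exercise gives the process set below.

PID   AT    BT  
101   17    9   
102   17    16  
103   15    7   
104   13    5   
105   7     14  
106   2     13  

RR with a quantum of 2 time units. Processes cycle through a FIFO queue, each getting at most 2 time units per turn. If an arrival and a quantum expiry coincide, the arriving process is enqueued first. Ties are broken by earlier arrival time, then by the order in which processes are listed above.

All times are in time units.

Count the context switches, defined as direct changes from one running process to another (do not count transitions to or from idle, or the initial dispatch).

28

Timeline: | idle 0-2 | 106 2-8 | 105 8-10 | 106 10-12 | 105 12-14 | 106 14-16 | 104 16-18 | 105 18-20 | 103 20-22 | 106 22-24 | 101 24-26 | 102 26-28 | 104 28-30 | 105 30-32 | 103 32-34 | 106 34-35 | 101 35-37 | 102 37-39 | 104 39-40 | 105 40-42 | 103 42-44 | 101 44-46 | 102 46-48 | 105 48-50 | 103 50-51 | 101 51-53 | 102 53-55 | 105 55-57 | 101 57-58 | 102 58-66 |
Completion: 101=58  102=66  103=51  104=40  105=57  106=35
Turnaround (C−A): 101=41  102=49  103=36  104=27  105=50  106=33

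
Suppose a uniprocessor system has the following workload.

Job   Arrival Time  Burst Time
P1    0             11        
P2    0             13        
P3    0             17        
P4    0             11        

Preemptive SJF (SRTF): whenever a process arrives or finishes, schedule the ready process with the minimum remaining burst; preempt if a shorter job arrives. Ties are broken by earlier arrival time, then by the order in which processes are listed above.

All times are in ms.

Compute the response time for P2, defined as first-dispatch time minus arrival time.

22

Gantt: | P1 0-11 | P4 11-22 | P2 22-35 | P3 35-52 |
Completion: P1=11  P2=35  P3=52  P4=22
Turnaround (C−A): P1=11  P2=35  P3=52  P4=22
Response(P2) = first start − arrival = 22 − 0 = 22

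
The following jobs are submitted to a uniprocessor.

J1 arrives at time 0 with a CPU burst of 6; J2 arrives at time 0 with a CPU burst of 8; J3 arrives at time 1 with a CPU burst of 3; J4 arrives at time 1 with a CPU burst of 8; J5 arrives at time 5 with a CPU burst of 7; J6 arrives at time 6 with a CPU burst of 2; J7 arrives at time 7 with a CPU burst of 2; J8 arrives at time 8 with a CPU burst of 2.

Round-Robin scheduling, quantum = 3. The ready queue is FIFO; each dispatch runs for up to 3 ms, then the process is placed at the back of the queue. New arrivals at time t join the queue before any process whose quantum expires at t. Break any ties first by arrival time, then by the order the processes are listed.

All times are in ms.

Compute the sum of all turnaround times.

Gantt: | J1 0-3 | J2 3-6 | J3 6-9 | J4 9-12 | J1 12-15 | J5 15-18 | J6 18-20 | J2 20-23 | J7 23-25 | J8 25-27 | J4 27-30 | J5 30-33 | J2 33-35 | J4 35-37 | J5 37-38 |
Completion: J1=15  J2=35  J3=9  J4=37  J5=38  J6=20  J7=25  J8=27
Turnaround = completion − arrival: J1=15, J2=35, J3=8, J4=36, J5=33, J6=14, J7=18, J8=19
Total turnaround = 15 + 35 + 8 + 36 + 33 + 14 + 18 + 19 = 178

178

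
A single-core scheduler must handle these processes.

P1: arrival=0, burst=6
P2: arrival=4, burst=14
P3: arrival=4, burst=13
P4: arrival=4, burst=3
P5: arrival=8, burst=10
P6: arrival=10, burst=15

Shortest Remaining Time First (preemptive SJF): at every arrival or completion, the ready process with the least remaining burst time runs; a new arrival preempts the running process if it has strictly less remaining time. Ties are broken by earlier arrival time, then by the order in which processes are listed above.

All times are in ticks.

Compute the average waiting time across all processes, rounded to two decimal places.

Timeline: | P1 0-6 | P4 6-9 | P5 9-19 | P3 19-32 | P2 32-46 | P6 46-61 |
Completion: P1=6  P2=46  P3=32  P4=9  P5=19  P6=61
Turnaround (C−A): P1=6  P2=42  P3=28  P4=5  P5=11  P6=51
Waiting times: P1=0, P2=28, P3=15, P4=2, P5=1, P6=36
Average waiting = (0+28+15+2+1+36) / 6 = 82/6 = 13.67

13.67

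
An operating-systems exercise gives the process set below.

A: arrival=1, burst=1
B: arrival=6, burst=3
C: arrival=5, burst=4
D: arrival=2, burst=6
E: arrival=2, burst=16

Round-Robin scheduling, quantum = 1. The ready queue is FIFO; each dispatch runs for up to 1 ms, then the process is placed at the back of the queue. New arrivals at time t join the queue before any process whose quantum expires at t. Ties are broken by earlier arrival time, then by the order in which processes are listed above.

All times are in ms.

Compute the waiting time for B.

8

Schedule: | idle 0-1 | A 1-2 | D 2-3 | E 3-4 | D 4-5 | E 5-6 | C 6-7 | D 7-8 | B 8-9 | E 9-10 | C 10-11 | D 11-12 | B 12-13 | E 13-14 | C 14-15 | D 15-16 | B 16-17 | E 17-18 | C 18-19 | D 19-20 | E 20-31 |
Completion: A=2  B=17  C=19  D=20  E=31
Waiting(B) = turnaround − burst = 11 − 3 = 8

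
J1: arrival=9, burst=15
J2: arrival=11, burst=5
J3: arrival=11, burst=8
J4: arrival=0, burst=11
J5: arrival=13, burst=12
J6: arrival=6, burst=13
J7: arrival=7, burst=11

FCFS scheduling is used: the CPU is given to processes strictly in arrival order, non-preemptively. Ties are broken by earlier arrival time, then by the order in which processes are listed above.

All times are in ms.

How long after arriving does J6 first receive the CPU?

Gantt: | J4 0-11 | J6 11-24 | J7 24-35 | J1 35-50 | J2 50-55 | J3 55-63 | J5 63-75 |
Completion: J1=50  J2=55  J3=63  J4=11  J5=75  J6=24  J7=35
Turnaround (C−A): J1=41  J2=44  J3=52  J4=11  J5=62  J6=18  J7=28
Response(J6) = first start − arrival = 11 − 6 = 5

5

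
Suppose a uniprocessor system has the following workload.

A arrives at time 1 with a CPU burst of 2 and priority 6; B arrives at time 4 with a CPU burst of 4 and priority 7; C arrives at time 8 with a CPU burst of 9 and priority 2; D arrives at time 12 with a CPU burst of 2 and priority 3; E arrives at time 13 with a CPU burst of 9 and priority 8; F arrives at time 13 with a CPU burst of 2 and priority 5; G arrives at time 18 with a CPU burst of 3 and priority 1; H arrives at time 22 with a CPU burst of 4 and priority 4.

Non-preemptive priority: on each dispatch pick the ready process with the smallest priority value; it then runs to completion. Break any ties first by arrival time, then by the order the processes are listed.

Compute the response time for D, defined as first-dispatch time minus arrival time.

Timeline: | idle 0-1 | A 1-3 | idle 3-4 | B 4-8 | C 8-17 | D 17-19 | G 19-22 | H 22-26 | F 26-28 | E 28-37 |
Completion: A=3  B=8  C=17  D=19  E=37  F=28  G=22  H=26
Response(D) = first start − arrival = 17 − 12 = 5

5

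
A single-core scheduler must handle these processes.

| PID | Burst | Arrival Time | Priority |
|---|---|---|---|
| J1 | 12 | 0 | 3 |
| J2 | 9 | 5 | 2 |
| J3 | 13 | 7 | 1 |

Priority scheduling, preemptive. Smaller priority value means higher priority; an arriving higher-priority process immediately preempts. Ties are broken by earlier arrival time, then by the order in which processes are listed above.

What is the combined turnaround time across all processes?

69

Timeline: | J1 0-5 | J2 5-7 | J3 7-20 | J2 20-27 | J1 27-34 |
Completion: J1=34  J2=27  J3=20
Turnaround (C−A): J1=34  J2=22  J3=13
Turnaround = completion − arrival: J1=34, J2=22, J3=13
Total turnaround = 34 + 22 + 13 = 69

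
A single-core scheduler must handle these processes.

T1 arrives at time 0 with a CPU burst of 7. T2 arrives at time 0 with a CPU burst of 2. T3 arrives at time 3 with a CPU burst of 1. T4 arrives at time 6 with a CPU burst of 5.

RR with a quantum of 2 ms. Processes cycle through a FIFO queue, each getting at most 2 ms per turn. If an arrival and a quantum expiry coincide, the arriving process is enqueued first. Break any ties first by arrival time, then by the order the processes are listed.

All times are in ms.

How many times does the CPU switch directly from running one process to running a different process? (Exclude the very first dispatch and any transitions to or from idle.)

Gantt: | T1 0-2 | T2 2-4 | T1 4-6 | T3 6-7 | T4 7-9 | T1 9-11 | T4 11-13 | T1 13-14 | T4 14-15 |
Completion: T1=14  T2=4  T3=7  T4=15
Turnaround (C−A): T1=14  T2=4  T3=4  T4=9

8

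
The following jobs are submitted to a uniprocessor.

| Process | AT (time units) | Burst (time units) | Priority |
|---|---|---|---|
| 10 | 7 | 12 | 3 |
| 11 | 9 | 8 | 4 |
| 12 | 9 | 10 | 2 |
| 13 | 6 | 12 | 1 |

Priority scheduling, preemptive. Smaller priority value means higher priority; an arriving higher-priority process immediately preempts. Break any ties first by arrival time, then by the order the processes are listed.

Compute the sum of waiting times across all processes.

Schedule: | idle 0-6 | 13 6-18 | 12 18-28 | 10 28-40 | 11 40-48 |
Completion: 10=40  11=48  12=28  13=18
Waiting = turnaround − burst: 10=21, 11=31, 12=9, 13=0
Total waiting = 21 + 31 + 9 + 0 = 61

61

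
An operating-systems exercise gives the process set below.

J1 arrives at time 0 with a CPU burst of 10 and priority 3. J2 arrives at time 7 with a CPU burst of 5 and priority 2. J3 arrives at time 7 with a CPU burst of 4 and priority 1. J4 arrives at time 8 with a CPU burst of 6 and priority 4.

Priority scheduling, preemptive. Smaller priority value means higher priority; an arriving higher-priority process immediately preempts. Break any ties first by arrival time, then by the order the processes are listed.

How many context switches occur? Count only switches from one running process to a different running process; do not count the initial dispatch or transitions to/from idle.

Gantt: | J1 0-7 | J3 7-11 | J2 11-16 | J1 16-19 | J4 19-25 |
Completion: J1=19  J2=16  J3=11  J4=25
Turnaround (C−A): J1=19  J2=9  J3=4  J4=17

4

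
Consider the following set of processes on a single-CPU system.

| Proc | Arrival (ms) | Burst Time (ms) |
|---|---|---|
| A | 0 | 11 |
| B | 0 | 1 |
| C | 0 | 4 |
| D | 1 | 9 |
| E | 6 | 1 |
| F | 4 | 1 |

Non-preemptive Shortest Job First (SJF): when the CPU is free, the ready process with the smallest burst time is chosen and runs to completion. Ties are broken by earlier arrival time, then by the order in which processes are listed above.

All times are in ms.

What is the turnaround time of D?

Gantt: | B 0-1 | C 1-5 | F 5-6 | E 6-7 | D 7-16 | A 16-27 |
Completion: A=27  B=1  C=5  D=16  E=7  F=6
Turnaround (C−A): A=27  B=1  C=5  D=15  E=1  F=2
Turnaround(D) = completion − arrival = 16 − 1 = 15

15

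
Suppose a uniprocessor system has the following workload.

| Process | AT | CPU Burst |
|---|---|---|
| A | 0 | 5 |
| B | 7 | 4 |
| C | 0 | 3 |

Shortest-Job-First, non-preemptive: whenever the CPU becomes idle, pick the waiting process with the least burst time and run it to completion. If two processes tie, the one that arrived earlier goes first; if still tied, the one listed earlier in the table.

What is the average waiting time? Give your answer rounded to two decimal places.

1.33

Timeline: | C 0-3 | A 3-8 | B 8-12 |
Completion: A=8  B=12  C=3
Turnaround (C−A): A=8  B=5  C=3
Waiting times: A=3, B=1, C=0
Average waiting = (3+1+0) / 3 = 4/3 = 1.33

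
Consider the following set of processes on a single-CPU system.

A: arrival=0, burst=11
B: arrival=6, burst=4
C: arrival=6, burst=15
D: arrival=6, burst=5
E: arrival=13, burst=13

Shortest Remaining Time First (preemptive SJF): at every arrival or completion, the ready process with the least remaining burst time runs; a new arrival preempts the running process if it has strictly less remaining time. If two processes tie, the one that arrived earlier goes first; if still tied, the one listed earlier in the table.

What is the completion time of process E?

33

Timeline: | A 0-6 | B 6-10 | A 10-15 | D 15-20 | E 20-33 | C 33-48 |
Completion: A=15  B=10  C=48  D=20  E=33
Turnaround (C−A): A=15  B=4  C=42  D=14  E=20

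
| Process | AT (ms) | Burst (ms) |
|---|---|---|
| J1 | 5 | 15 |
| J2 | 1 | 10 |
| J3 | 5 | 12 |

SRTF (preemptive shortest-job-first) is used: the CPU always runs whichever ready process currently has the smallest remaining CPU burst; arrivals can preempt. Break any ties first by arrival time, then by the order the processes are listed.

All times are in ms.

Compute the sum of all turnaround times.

61

Gantt: | idle 0-1 | J2 1-11 | J3 11-23 | J1 23-38 |
Completion: J1=38  J2=11  J3=23
Turnaround = completion − arrival: J1=33, J2=10, J3=18
Total turnaround = 33 + 10 + 18 = 61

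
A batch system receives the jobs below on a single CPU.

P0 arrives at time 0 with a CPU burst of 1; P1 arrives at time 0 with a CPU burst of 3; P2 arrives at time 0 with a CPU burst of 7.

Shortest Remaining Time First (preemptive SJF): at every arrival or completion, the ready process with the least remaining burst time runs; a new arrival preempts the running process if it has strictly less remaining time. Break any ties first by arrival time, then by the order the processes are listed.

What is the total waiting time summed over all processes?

Schedule: | P0 0-1 | P1 1-4 | P2 4-11 |
Completion: P0=1  P1=4  P2=11
Waiting = turnaround − burst: P0=0, P1=1, P2=4
Total waiting = 0 + 1 + 4 = 5

5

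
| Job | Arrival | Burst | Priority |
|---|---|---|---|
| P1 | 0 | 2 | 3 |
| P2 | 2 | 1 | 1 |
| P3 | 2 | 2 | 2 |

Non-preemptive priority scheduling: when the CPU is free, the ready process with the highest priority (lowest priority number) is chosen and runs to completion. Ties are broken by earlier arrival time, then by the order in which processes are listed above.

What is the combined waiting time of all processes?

1

Timeline: | P1 0-2 | P2 2-3 | P3 3-5 |
Completion: P1=2  P2=3  P3=5
Waiting = turnaround − burst: P1=0, P2=0, P3=1
Total waiting = 0 + 0 + 1 = 1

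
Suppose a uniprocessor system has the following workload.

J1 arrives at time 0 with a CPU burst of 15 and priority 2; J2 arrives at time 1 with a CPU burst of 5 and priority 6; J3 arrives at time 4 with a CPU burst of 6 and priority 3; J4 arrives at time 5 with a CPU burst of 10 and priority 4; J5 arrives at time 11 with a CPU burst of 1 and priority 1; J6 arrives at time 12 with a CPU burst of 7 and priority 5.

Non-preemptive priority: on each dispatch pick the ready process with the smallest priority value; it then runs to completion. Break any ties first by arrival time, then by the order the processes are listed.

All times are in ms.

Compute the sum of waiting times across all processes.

91

Schedule: | J1 0-15 | J5 15-16 | J3 16-22 | J4 22-32 | J6 32-39 | J2 39-44 |
Completion: J1=15  J2=44  J3=22  J4=32  J5=16  J6=39
Waiting = turnaround − burst: J1=0, J2=38, J3=12, J4=17, J5=4, J6=20
Total waiting = 0 + 38 + 12 + 17 + 4 + 20 = 91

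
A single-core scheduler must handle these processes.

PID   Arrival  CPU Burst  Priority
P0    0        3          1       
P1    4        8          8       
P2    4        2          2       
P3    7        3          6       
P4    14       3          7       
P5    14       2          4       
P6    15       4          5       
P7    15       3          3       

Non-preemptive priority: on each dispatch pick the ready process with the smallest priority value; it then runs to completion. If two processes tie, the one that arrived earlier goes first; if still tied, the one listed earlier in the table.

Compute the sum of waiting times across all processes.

Schedule: | P0 0-3 | idle 3-4 | P2 4-6 | P1 6-14 | P5 14-16 | P7 16-19 | P6 19-23 | P3 23-26 | P4 26-29 |
Completion: P0=3  P1=14  P2=6  P3=26  P4=29  P5=16  P6=23  P7=19
Turnaround (C−A): P0=3  P1=10  P2=2  P3=19  P4=15  P5=2  P6=8  P7=4
Waiting = turnaround − burst: P0=0, P1=2, P2=0, P3=16, P4=12, P5=0, P6=4, P7=1
Total waiting = 0 + 2 + 0 + 16 + 12 + 0 + 4 + 1 = 35

35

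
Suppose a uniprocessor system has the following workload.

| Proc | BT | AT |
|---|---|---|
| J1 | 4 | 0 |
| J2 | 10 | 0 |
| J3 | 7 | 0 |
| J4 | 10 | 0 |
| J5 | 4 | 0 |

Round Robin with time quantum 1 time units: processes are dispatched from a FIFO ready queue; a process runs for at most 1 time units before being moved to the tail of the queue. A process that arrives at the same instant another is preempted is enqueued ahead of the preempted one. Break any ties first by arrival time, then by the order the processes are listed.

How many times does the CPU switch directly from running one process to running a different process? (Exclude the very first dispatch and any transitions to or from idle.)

34

Timeline: | J1 0-1 | J2 1-2 | J3 2-3 | J4 3-4 | J5 4-5 | J1 5-6 | J2 6-7 | J3 7-8 | J4 8-9 | J5 9-10 | J1 10-11 | J2 11-12 | J3 12-13 | J4 13-14 | J5 14-15 | J1 15-16 | J2 16-17 | J3 17-18 | J4 18-19 | J5 19-20 | J2 20-21 | J3 21-22 | J4 22-23 | J2 23-24 | J3 24-25 | J4 25-26 | J2 26-27 | J3 27-28 | J4 28-29 | J2 29-30 | J4 30-31 | J2 31-32 | J4 32-33 | J2 33-34 | J4 34-35 |
Completion: J1=16  J2=34  J3=28  J4=35  J5=20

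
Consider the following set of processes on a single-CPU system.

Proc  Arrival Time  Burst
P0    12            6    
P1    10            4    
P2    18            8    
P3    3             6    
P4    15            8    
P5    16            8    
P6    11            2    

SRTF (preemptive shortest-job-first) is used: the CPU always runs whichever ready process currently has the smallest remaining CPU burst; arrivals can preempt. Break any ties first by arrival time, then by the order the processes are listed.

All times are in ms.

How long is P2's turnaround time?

Gantt: | idle 0-3 | P3 3-9 | idle 9-10 | P1 10-11 | P6 11-13 | P1 13-16 | P0 16-22 | P4 22-30 | P5 30-38 | P2 38-46 |
Completion: P0=22  P1=16  P2=46  P3=9  P4=30  P5=38  P6=13
Turnaround (C−A): P0=10  P1=6  P2=28  P3=6  P4=15  P5=22  P6=2
Turnaround(P2) = completion − arrival = 46 − 18 = 28

28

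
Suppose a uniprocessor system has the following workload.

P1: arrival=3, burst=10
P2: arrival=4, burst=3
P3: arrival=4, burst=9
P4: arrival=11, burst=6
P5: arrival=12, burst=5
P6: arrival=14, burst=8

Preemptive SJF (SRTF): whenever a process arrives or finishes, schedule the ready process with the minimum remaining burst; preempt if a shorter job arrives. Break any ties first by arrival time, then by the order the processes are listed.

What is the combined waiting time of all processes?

61

Gantt: | idle 0-3 | P1 3-4 | P2 4-7 | P1 7-16 | P5 16-21 | P4 21-27 | P6 27-35 | P3 35-44 |
Completion: P1=16  P2=7  P3=44  P4=27  P5=21  P6=35
Waiting = turnaround − burst: P1=3, P2=0, P3=31, P4=10, P5=4, P6=13
Total waiting = 3 + 0 + 31 + 10 + 4 + 13 = 61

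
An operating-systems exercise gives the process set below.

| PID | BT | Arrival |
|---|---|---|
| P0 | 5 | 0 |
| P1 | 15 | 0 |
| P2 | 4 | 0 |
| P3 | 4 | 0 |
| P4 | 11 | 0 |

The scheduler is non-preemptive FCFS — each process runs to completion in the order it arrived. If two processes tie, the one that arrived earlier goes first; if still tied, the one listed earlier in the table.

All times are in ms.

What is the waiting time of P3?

Gantt: | P0 0-5 | P1 5-20 | P2 20-24 | P3 24-28 | P4 28-39 |
Completion: P0=5  P1=20  P2=24  P3=28  P4=39
Turnaround (C−A): P0=5  P1=20  P2=24  P3=28  P4=39
Waiting(P3) = turnaround − burst = 28 − 4 = 24

24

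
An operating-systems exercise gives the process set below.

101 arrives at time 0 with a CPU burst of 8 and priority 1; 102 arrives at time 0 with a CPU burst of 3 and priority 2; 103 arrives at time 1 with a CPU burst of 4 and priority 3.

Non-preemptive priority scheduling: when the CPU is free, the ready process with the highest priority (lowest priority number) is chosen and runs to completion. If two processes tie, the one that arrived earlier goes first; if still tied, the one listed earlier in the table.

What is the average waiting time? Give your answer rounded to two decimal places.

6.00

Timeline: | 101 0-8 | 102 8-11 | 103 11-15 |
Completion: 101=8  102=11  103=15
Turnaround (C−A): 101=8  102=11  103=14
Waiting times: 101=0, 102=8, 103=10
Average waiting = (0+8+10) / 3 = 18/3 = 6.00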